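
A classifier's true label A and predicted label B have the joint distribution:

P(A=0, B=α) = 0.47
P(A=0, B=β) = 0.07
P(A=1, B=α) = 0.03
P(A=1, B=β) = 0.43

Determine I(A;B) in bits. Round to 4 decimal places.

0.5395 bits

Marginals: p(A) = (0.5400, 0.4600), p(B) = (0.5000, 0.5000).
I(A;B) = Σ p(x,y)·log₂[p(x,y)/(p(x)p(y))].
  (0,α): 0.47·log₂(1.7407) = 0.37586
  (0,β): 0.07·log₂(0.2593) = -0.13633
  (1,α): 0.03·log₂(0.1304) = -0.08816
  (1,β): 0.43·log₂(1.8696) = 0.38816
Sum = 0.5395 bits.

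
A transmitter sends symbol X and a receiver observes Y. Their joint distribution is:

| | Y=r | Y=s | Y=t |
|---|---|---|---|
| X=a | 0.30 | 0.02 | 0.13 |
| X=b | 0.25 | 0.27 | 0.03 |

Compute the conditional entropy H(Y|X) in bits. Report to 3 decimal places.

Chain rule: H(Y|X) = H(X,Y) − H(X).
Marginals: p(X) = (0.4500, 0.5500), p(Y) = (0.5500, 0.2900, 0.1600).
H(X,Y) = 2.1784 bits; H(X) = 0.9928 bits.
H(Y|X) = 2.1784 − 0.9928 = 1.186 bits.

1.186 bits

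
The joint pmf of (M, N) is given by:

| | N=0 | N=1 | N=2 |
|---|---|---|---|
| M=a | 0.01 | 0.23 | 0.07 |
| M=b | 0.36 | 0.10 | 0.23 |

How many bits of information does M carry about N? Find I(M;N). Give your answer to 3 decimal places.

0.300 bits

Marginals: p(M) = (0.3100, 0.6900), p(N) = (0.3700, 0.3300, 0.3000).
I(M;N) = H(M) + H(N) − H(M,N).
H(M) = 0.8932, H(N) = 1.5796, H(M,N) = 2.1731.
I(M;N) = 0.8932 + 1.5796 − 2.1731 = 0.300 bits.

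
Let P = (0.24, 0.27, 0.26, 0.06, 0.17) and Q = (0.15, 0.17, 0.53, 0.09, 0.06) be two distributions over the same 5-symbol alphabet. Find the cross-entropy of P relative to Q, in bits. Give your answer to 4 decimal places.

2.4837 bits

H(P,Q) = −Σ p·log₂ q.
  −0.24·log₂(0.15) = 0.65687
  −0.27·log₂(0.17) = 0.69023
  −0.26·log₂(0.53) = 0.23814
  −0.06·log₂(0.09) = 0.20844
  −0.17·log₂(0.06) = 0.69001
H(P,Q) = 2.4837 bits.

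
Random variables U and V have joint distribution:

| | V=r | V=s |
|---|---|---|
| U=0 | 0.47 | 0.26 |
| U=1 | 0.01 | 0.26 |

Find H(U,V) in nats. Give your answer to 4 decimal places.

H(U,V) = −Σ p(x,y)·ln p(x,y) over all 4 cells.
  cell (0,r): −0.47·ln0.47 = 0.35486
  cell (0,s): −0.26·ln0.26 = 0.35024
  cell (1,r): −0.01·ln0.01 = 0.04605
  cell (1,s): −0.26·ln0.26 = 0.35024
Sum = 1.1014 nats.

1.1014 nats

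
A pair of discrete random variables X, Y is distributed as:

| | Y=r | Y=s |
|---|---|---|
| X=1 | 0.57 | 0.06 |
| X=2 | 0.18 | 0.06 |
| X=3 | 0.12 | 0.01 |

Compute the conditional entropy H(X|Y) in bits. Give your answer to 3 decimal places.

1.271 bits

Marginals: p(X) = (0.6300, 0.2400, 0.1300), p(Y) = (0.8700, 0.1300).
H(X|Y) = Σ p(Y) · H(X|Y=·).
  Y=r: p=0.8700, H(X|Y=r) = 1.2642
  Y=s: p=0.1300, H(X|Y=s) = 1.3143
Weighted sum = 1.271 bits.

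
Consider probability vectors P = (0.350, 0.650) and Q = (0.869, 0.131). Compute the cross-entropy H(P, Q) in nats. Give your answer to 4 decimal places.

H(P,Q) = −Σ p·ln q.
  −0.350·ln(0.869) = 0.04914
  −0.650·ln(0.131) = 1.32116
H(P,Q) = 1.3703 nats.

1.3703 nats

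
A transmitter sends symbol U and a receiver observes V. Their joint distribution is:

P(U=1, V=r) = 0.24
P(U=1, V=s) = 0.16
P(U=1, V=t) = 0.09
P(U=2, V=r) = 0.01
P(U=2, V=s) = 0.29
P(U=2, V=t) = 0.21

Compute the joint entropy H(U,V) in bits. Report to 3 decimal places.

H(U,V) = −Σ p(x,y)·log₂ p(x,y) over all 6 cells.
  cell (1,r): −0.24·log₂0.24 = 0.4941
  cell (1,s): −0.16·log₂0.16 = 0.4230
  cell (1,t): −0.09·log₂0.09 = 0.3127
  cell (2,r): −0.01·log₂0.01 = 0.0664
  cell (2,s): −0.29·log₂0.29 = 0.5179
  cell (2,t): −0.21·log₂0.21 = 0.4728
Sum = 2.287 bits.

2.287 bits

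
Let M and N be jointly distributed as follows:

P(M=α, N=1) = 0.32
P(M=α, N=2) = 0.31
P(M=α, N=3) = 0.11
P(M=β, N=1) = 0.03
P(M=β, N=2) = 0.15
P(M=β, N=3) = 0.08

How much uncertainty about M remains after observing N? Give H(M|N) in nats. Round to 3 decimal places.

Chain rule: H(M|N) = H(M,N) − H(N).
Marginals: p(M) = (0.7400, 0.2600), p(N) = (0.3500, 0.4600, 0.1900).
H(M,N) = 1.5623 nats; H(N) = 1.0402 nats.
H(M|N) = 1.5623 − 1.0402 = 0.522 nats.

0.522 nats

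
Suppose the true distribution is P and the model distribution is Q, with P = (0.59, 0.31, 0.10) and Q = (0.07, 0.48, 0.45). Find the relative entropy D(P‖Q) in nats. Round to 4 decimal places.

0.9717 nats

D(P‖Q) = Σ p·ln(p/q).
  0.59·ln(0.59/0.07) = 1.25766
  0.31·ln(0.31/0.48) = -0.13554
  0.10·ln(0.10/0.45) = -0.15041
D(P‖Q) = 0.9717 nats.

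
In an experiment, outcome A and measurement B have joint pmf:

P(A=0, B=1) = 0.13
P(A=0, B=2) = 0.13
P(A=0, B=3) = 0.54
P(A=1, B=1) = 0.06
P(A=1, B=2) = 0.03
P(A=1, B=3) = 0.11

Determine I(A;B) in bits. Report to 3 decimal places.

Marginals: p(A) = (0.8000, 0.2000), p(B) = (0.1900, 0.1600, 0.6500).
I(A;B) = Σ p(x,y)·log₂[p(x,y)/(p(x)p(y))].
  (0,1): 0.13·log₂(0.8553) = -0.0293
  (0,2): 0.13·log₂(1.0156) = 0.0029
  (0,3): 0.54·log₂(1.0385) = 0.0294
  (1,1): 0.06·log₂(1.5789) = 0.0395
  (1,2): 0.03·log₂(0.9375) = -0.0028
  (1,3): 0.11·log₂(0.8462) = -0.0265
Sum = 0.013 bits.

0.013 bits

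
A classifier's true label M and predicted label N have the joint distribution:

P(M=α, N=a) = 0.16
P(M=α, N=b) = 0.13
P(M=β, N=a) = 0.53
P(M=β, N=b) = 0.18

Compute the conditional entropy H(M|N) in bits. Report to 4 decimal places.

Chain rule: H(M|N) = H(M,N) − H(N).
Marginals: p(M) = (0.2900, 0.7100), p(N) = (0.6900, 0.3100).
H(M,N) = 1.7364 bits; H(N) = 0.8932 bits.
H(M|N) = 1.7364 − 0.8932 = 0.8432 bits.

0.8432 bits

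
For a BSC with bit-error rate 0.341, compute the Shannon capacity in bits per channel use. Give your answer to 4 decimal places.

Binary symmetric channel: C = 1 − h₂(ε) where h₂ is the binary entropy function.
h₂(0.341) = −0.341·log₂0.341 − 0.659·log₂0.659 = 0.9258.
C = 1 − 0.9258 = 0.0742 bits per channel use.

0.0742 bits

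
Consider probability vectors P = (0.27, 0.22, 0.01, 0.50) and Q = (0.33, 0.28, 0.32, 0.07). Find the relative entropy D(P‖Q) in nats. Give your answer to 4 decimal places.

D(P‖Q) = Σ p·ln(p/q).
  0.27·ln(0.27/0.33) = -0.05418
  0.22·ln(0.22/0.28) = -0.05306
  0.01·ln(0.01/0.32) = -0.03466
  0.50·ln(0.50/0.07) = 0.98306
D(P‖Q) = 0.8412 nats.

0.8412 nats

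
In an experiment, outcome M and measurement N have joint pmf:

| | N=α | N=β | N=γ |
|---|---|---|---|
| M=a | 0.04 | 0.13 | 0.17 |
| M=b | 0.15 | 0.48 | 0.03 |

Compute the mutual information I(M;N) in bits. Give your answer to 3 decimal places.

0.206 bits

Marginals: p(M) = (0.3400, 0.6600), p(N) = (0.1900, 0.6100, 0.2000).
I(M;N) = H(M) + H(N) − H(M,N).
H(M) = 0.9248, H(N) = 1.3546, H(M,N) = 2.0736.
I(M;N) = 0.9248 + 1.3546 − 2.0736 = 0.206 bits.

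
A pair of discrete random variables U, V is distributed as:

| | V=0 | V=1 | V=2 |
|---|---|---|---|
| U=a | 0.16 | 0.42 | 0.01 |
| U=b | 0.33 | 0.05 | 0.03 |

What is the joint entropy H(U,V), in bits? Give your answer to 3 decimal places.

H(U,V) = −Σ p(x,y)·log₂ p(x,y) over all 6 cells.
  cell (a,0): −0.16·log₂0.16 = 0.4230
  cell (a,1): −0.42·log₂0.42 = 0.5256
  cell (a,2): −0.01·log₂0.01 = 0.0664
  cell (b,0): −0.33·log₂0.33 = 0.5278
  cell (b,1): −0.05·log₂0.05 = 0.2161
  cell (b,2): −0.03·log₂0.03 = 0.1518
Sum = 1.911 bits.

1.911 bits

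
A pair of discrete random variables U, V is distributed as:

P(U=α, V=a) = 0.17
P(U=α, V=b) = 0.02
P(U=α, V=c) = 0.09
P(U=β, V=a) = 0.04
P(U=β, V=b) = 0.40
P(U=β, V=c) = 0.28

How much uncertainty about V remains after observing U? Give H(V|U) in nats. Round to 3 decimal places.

0.855 nats

Chain rule: H(V|U) = H(U,V) − H(U).
Marginals: p(U) = (0.2800, 0.7200), p(V) = (0.2100, 0.4200, 0.3700).
H(U,V) = 1.4479 nats; H(U) = 0.5930 nats.
H(V|U) = 1.4479 − 0.5930 = 0.855 nats.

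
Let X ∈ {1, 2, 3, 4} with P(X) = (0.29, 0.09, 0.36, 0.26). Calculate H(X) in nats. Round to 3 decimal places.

1.294 nats

H(X) = −Σ p·ln p.
  −(0.29)·ln(0.29) = 0.3590
  −(0.09)·ln(0.09) = 0.2167
  −(0.36)·ln(0.36) = 0.3678
  −(0.26)·ln(0.26) = 0.3502
Sum: 0.3590 + 0.2167 + 0.3678 + 0.3502 = 1.294 nats.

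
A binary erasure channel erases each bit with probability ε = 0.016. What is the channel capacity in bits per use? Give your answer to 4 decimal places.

0.9840 bits

Binary erasure channel: capacity C = 1 − ε.
C = 1 − 0.016 = 0.9840 bits per channel use.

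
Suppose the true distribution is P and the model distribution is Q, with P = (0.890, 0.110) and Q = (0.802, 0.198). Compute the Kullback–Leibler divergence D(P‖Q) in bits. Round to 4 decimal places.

0.0404 bits

D(P‖Q) = Σ p·log₂(p/q).
  0.890·log₂(0.890/0.802) = 0.13368
  0.110·log₂(0.110/0.198) = -0.09328
D(P‖Q) = 0.0404 bits.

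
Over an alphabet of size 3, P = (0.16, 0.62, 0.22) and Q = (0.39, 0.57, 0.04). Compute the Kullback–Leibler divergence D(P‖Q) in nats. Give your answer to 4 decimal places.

D(P‖Q) = Σ p·ln(p/q).
  0.16·ln(0.16/0.39) = -0.14256
  0.62·ln(0.62/0.57) = 0.05213
  0.22·ln(0.22/0.04) = 0.37504
D(P‖Q) = 0.2846 nats.

0.2846 nats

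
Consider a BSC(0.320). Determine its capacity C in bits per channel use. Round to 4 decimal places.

Binary symmetric channel: C = 1 − h₂(ε) where h₂ is the binary entropy function.
h₂(0.320) = −0.320·log₂0.320 − 0.680·log₂0.680 = 0.9044.
C = 1 − 0.9044 = 0.0956 bits per channel use.

0.0956 bits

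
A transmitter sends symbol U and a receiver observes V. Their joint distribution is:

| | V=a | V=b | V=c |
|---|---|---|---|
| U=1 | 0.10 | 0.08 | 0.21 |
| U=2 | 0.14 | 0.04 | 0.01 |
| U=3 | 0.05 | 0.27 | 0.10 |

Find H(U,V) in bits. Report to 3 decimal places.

2.804 bits

H(U,V) = −Σ p(x,y)·log₂ p(x,y) over all 9 cells.
  cell (1,a): −0.10·log₂0.10 = 0.3322
  cell (1,b): −0.08·log₂0.08 = 0.2915
  cell (1,c): −0.21·log₂0.21 = 0.4728
  cell (2,a): −0.14·log₂0.14 = 0.3971
  cell (2,b): −0.04·log₂0.04 = 0.1858
  cell (2,c): −0.01·log₂0.01 = 0.0664
  cell (3,a): −0.05·log₂0.05 = 0.2161
  cell (3,b): −0.27·log₂0.27 = 0.5100
  cell (3,c): −0.10·log₂0.10 = 0.3322
Sum = 2.804 bits.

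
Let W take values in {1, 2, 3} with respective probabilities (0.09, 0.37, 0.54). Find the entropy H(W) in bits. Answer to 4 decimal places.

1.3234 bits

H(W) = −Σ p·log₂ p.
  −(0.09)·log₂(0.09) = 0.31265
  −(0.37)·log₂(0.37) = 0.53073
  −(0.54)·log₂(0.54) = 0.48004
Sum: 0.31265 + 0.53073 + 0.48004 = 1.3234 bits.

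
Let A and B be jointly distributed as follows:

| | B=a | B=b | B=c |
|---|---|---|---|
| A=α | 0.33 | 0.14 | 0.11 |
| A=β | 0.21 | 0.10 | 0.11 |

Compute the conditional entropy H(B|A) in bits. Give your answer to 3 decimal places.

1.449 bits

Marginals: p(A) = (0.5800, 0.4200), p(B) = (0.5400, 0.2400, 0.2200).
H(B|A) = Σ p(A) · H(B|A=·).
  A=α: p=0.5800, H(B|A=α) = 1.4128
  A=β: p=0.4200, H(B|A=β) = 1.4992
Weighted sum = 1.449 bits.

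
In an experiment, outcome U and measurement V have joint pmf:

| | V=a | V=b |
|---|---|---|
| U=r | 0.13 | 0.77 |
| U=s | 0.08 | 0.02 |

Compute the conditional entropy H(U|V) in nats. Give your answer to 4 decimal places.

Chain rule: H(U|V) = H(U,V) − H(V).
Marginals: p(U) = (0.9000, 0.1000), p(V) = (0.2100, 0.7900).
H(U,V) = 0.7468 nats; H(V) = 0.5140 nats.
H(U|V) = 0.7468 − 0.5140 = 0.2328 nats.

0.2328 nats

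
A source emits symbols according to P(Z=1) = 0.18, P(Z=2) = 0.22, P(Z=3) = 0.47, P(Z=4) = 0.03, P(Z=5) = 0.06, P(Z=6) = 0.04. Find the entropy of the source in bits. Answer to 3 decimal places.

2.019 bits

H(Z) = −Σ p·log₂ p.
  −(0.18)·log₂(0.18) = 0.4453
  −(0.22)·log₂(0.22) = 0.4806
  −(0.47)·log₂(0.47) = 0.5120
  −(0.03)·log₂(0.03) = 0.1518
  −(0.06)·log₂(0.06) = 0.2435
  −(0.04)·log₂(0.04) = 0.1858
Sum: 0.4453 + 0.4806 + 0.5120 + 0.1518 + 0.2435 + 0.1858 = 2.019 bits.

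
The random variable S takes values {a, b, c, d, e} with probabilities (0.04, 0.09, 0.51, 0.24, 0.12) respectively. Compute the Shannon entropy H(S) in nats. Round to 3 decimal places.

1.286 nats

H(S) = −Σ p·ln p.
  −(0.04)·ln(0.04) = 0.1288
  −(0.09)·ln(0.09) = 0.2167
  −(0.51)·ln(0.51) = 0.3434
  −(0.24)·ln(0.24) = 0.3425
  −(0.12)·ln(0.12) = 0.2544
Sum: 0.1288 + 0.2167 + 0.3434 + 0.3425 + 0.2544 = 1.286 nats.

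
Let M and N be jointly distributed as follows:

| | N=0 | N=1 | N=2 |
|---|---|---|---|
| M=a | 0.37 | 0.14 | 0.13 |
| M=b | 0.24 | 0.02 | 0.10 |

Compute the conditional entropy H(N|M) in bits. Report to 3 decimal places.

Chain rule: H(N|M) = H(M,N) − H(M).
Marginals: p(M) = (0.6400, 0.3600), p(N) = (0.6100, 0.1600, 0.2300).
H(M,N) = 2.2497 bits; H(M) = 0.9427 bits.
H(N|M) = 2.2497 − 0.9427 = 1.307 bits.

1.307 bits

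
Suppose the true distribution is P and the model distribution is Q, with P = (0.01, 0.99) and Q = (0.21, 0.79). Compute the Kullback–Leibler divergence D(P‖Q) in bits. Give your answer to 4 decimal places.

0.2784 bits

D(P‖Q) = Σ p·log₂(p/q).
  0.01·log₂(0.01/0.21) = -0.04392
  0.99·log₂(0.99/0.79) = 0.32232
D(P‖Q) = 0.2784 bits.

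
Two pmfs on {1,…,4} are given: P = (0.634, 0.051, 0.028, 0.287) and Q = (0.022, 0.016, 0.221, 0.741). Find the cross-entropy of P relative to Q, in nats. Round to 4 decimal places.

2.7590 nats

H(P,Q) = −Σ p·ln q.
  −0.634·ln(0.022) = 2.41980
  −0.051·ln(0.016) = 0.21089
  −0.028·ln(0.221) = 0.04227
  −0.287·ln(0.741) = 0.08603
H(P,Q) = 2.7590 nats.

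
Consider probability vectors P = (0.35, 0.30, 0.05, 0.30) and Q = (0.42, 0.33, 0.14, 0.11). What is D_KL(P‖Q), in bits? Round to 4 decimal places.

0.2267 bits

D(P‖Q) = Σ p·log₂(p/q).
  0.35·log₂(0.35/0.42) = -0.09206
  0.30·log₂(0.30/0.33) = -0.04125
  0.05·log₂(0.05/0.14) = -0.07427
  0.30·log₂(0.30/0.11) = 0.43424
D(P‖Q) = 0.2267 bits.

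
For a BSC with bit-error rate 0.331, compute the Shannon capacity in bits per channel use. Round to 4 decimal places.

Binary symmetric channel: C = 1 − h₂(ε) where h₂ is the binary entropy function.
h₂(0.331) = −0.331·log₂0.331 − 0.669·log₂0.669 = 0.9159.
C = 1 − 0.9159 = 0.0841 bits per channel use.

0.0841 bits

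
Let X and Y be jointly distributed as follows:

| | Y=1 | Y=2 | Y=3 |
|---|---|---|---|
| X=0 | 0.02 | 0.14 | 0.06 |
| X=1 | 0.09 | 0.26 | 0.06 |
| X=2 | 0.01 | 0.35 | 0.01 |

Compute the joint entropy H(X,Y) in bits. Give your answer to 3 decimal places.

2.478 bits

H(X,Y) = −Σ p(x,y)·log₂ p(x,y) over all 9 cells.
  cell (0,1): −0.02·log₂0.02 = 0.1129
  cell (0,2): −0.14·log₂0.14 = 0.3971
  cell (0,3): −0.06·log₂0.06 = 0.2435
  cell (1,1): −0.09·log₂0.09 = 0.3127
  cell (1,2): −0.26·log₂0.26 = 0.5053
  cell (1,3): −0.06·log₂0.06 = 0.2435
  cell (2,1): −0.01·log₂0.01 = 0.0664
  cell (2,2): −0.35·log₂0.35 = 0.5301
  cell (2,3): −0.01·log₂0.01 = 0.0664
Sum = 2.478 bits.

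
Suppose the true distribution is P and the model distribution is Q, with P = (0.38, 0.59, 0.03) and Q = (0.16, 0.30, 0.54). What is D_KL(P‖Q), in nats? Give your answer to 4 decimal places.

D(P‖Q) = Σ p·ln(p/q).
  0.38·ln(0.38/0.16) = 0.32870
  0.59·ln(0.59/0.30) = 0.39904
  0.03·ln(0.03/0.54) = -0.08671
D(P‖Q) = 0.6410 nats.

0.6410 nats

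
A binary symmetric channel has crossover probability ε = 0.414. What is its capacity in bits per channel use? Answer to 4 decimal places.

0.0214 bits

Binary symmetric channel: C = 1 − h₂(ε) where h₂ is the binary entropy function.
h₂(0.414) = −0.414·log₂0.414 − 0.586·log₂0.586 = 0.9786.
C = 1 − 0.9786 = 0.0214 bits per channel use.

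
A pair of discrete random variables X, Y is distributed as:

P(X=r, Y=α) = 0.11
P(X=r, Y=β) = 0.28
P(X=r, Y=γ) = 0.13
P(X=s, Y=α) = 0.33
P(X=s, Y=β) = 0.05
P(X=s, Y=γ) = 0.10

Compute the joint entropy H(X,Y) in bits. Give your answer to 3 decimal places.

H(X,Y) = −Σ p(x,y)·log₂ p(x,y) over all 6 cells.
  cell (r,α): −0.11·log₂0.11 = 0.3503
  cell (r,β): −0.28·log₂0.28 = 0.5142
  cell (r,γ): −0.13·log₂0.13 = 0.3826
  cell (s,α): −0.33·log₂0.33 = 0.5278
  cell (s,β): −0.05·log₂0.05 = 0.2161
  cell (s,γ): −0.10·log₂0.10 = 0.3322
Sum = 2.323 bits.

2.323 bits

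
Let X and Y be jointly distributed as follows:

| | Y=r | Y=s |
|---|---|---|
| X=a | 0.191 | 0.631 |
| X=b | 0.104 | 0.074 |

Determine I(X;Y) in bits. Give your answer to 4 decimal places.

0.0579 bits

Marginals: p(X) = (0.8220, 0.1780), p(Y) = (0.2950, 0.7050).
I(X;Y) = H(X) + H(Y) − H(X,Y).
H(X) = 0.6757, H(Y) = 0.8751, H(X,Y) = 1.4929.
I(X;Y) = 0.6757 + 0.8751 − 1.4929 = 0.0579 bits.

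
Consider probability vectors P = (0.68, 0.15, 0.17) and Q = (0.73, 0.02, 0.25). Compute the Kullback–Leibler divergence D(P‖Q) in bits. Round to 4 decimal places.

0.2718 bits

D(P‖Q) = Σ p·log₂(p/q).
  0.68·log₂(0.68/0.73) = -0.06961
  0.15·log₂(0.15/0.02) = 0.43603
  0.17·log₂(0.17/0.25) = -0.09459
D(P‖Q) = 0.2718 bits.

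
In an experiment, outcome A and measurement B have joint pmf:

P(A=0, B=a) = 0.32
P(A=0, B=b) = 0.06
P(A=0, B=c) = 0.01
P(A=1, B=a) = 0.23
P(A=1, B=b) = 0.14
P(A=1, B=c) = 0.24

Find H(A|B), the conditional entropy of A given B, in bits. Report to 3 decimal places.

Chain rule: H(A|B) = H(A,B) − H(B).
Marginals: p(A) = (0.3900, 0.6100), p(B) = (0.5500, 0.2000, 0.2500).
H(A,B) = 2.2149 bits; H(B) = 1.4388 bits.
H(A|B) = 2.2149 − 1.4388 = 0.776 bits.

0.776 bits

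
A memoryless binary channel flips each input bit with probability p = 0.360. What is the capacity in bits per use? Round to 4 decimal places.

0.0573 bits

Binary symmetric channel: C = 1 − h₂(ε) where h₂ is the binary entropy function.
h₂(0.360) = −0.360·log₂0.360 − 0.640·log₂0.640 = 0.9427.
C = 1 − 0.9427 = 0.0573 bits per channel use.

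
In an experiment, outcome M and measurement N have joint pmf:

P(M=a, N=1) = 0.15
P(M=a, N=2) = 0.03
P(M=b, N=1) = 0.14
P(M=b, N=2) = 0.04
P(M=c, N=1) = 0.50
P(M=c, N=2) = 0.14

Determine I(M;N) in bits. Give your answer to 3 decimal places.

0.002 bits

Marginals: p(M) = (0.1800, 0.1800, 0.6400), p(N) = (0.7900, 0.2100).
I(M;N) = H(M) + H(N) − H(M,N).
H(M) = 1.3027, H(N) = 0.7415, H(M,N) = 2.0423.
I(M;N) = 1.3027 + 0.7415 − 2.0423 = 0.002 bits.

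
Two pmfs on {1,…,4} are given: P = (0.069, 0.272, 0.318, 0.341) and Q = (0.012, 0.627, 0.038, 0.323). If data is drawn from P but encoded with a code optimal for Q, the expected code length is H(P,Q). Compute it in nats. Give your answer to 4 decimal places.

1.8574 nats

H(P,Q) = −Σ p·ln q.
  −0.069·ln(0.012) = 0.30518
  −0.272·ln(0.627) = 0.12697
  −0.318·ln(0.038) = 1.03991
  −0.341·ln(0.323) = 0.38537
H(P,Q) = 1.8574 nats.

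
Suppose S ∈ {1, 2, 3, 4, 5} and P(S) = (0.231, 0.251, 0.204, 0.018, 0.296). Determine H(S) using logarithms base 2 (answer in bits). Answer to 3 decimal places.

2.081 bits

H(S) = −Σ p·log₂ p.
  −(0.231)·log₂(0.231) = 0.4883
  −(0.251)·log₂(0.251) = 0.5006
  −(0.204)·log₂(0.204) = 0.4678
  −(0.018)·log₂(0.018) = 0.1043
  −(0.296)·log₂(0.296) = 0.5199
Sum: 0.4883 + 0.5006 + 0.4678 + 0.1043 + 0.5199 = 2.081 bits.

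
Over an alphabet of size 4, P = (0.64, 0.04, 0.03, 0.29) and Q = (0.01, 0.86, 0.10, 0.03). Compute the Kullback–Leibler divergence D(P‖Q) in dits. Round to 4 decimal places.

D(P‖Q) = Σ p·log₁₀(p/q).
  0.64·log₁₀(0.64/0.01) = 1.15596
  0.04·log₁₀(0.04/0.86) = -0.05330
  0.03·log₁₀(0.03/0.10) = -0.01569
  0.29·log₁₀(0.29/0.03) = 0.28573
D(P‖Q) = 1.3727 dits.

1.3727 dits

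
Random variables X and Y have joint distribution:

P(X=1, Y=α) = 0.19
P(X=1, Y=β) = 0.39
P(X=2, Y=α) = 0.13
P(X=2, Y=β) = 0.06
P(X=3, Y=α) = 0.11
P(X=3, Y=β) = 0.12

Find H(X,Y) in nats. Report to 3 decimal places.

1.614 nats

H(X,Y) = −Σ p(x,y)·ln p(x,y) over all 6 cells.
  cell (1,α): −0.19·ln0.19 = 0.3155
  cell (1,β): −0.39·ln0.39 = 0.3672
  cell (2,α): −0.13·ln0.13 = 0.2652
  cell (2,β): −0.06·ln0.06 = 0.1688
  cell (3,α): −0.11·ln0.11 = 0.2428
  cell (3,β): −0.12·ln0.12 = 0.2544
Sum = 1.614 nats.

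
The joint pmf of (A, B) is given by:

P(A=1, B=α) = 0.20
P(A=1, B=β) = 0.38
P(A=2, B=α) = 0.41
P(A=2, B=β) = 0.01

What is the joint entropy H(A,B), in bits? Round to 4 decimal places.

H(A,B) = −Σ p(x,y)·log₂ p(x,y) over all 4 cells.
  cell (1,α): −0.20·log₂0.20 = 0.46439
  cell (1,β): −0.38·log₂0.38 = 0.53045
  cell (2,α): −0.41·log₂0.41 = 0.52738
  cell (2,β): −0.01·log₂0.01 = 0.06644
Sum = 1.5887 bits.

1.5887 bits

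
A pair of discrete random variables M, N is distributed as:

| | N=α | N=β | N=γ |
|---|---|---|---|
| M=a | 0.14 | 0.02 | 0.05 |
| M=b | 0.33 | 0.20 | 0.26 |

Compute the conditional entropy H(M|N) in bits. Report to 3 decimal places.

0.707 bits

Marginals: p(M) = (0.2100, 0.7900), p(N) = (0.4700, 0.2200, 0.3100).
H(M|N) = Σ p(N) · H(M|N=·).
  N=α: p=0.4700, H(M|N=α) = 0.8787
  N=β: p=0.2200, H(M|N=β) = 0.4395
  N=γ: p=0.3100, H(M|N=γ) = 0.6374
Weighted sum = 0.707 bits.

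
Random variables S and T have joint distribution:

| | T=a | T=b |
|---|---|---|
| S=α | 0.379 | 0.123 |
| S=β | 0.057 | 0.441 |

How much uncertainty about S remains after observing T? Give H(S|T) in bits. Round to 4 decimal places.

0.6707 bits

Chain rule: H(S|T) = H(S,T) − H(T).
Marginals: p(S) = (0.5020, 0.4980), p(T) = (0.4360, 0.5640).
H(S,T) = 1.6588 bits; H(T) = 0.9881 bits.
H(S|T) = 1.6588 − 0.9881 = 0.6707 bits.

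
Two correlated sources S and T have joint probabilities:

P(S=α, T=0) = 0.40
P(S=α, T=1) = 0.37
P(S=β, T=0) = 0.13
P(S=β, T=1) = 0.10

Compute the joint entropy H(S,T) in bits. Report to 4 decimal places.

1.7743 bits

H(S,T) = −Σ p(x,y)·log₂ p(x,y) over all 4 cells.
  cell (α,0): −0.40·log₂0.40 = 0.52877
  cell (α,1): −0.37·log₂0.37 = 0.53073
  cell (β,0): −0.13·log₂0.13 = 0.38264
  cell (β,1): −0.10·log₂0.10 = 0.33219
Sum = 1.7743 bits.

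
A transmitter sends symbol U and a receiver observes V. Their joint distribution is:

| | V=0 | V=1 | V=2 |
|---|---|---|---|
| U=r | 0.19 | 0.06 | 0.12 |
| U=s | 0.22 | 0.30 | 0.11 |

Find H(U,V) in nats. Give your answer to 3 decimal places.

1.676 nats

H(U,V) = −Σ p(x,y)·ln p(x,y) over all 6 cells.
  cell (r,0): −0.19·ln0.19 = 0.3155
  cell (r,1): −0.06·ln0.06 = 0.1688
  cell (r,2): −0.12·ln0.12 = 0.2544
  cell (s,0): −0.22·ln0.22 = 0.3331
  cell (s,1): −0.30·ln0.30 = 0.3612
  cell (s,2): −0.11·ln0.11 = 0.2428
Sum = 1.676 nats.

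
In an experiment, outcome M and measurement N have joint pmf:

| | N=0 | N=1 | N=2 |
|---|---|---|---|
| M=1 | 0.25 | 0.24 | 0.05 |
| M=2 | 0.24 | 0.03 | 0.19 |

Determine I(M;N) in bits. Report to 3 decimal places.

Marginals: p(M) = (0.5400, 0.4600), p(N) = (0.4900, 0.2700, 0.2400).
I(M;N) = Σ p(x,y)·log₂[p(x,y)/(p(x)p(y))].
  (1,0): 0.25·log₂(0.9448) = -0.0205
  (1,1): 0.24·log₂(1.6461) = 0.1726
  (1,2): 0.05·log₂(0.3858) = -0.0687
  (2,0): 0.24·log₂(1.0648) = 0.0217
  (2,1): 0.03·log₂(0.2415) = -0.0615
  (2,2): 0.19·log₂(1.7210) = 0.1488
Sum = 0.192 bits.

0.192 bits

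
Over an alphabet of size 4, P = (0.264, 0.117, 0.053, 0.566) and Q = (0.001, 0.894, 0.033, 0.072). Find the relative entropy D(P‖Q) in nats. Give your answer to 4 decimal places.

2.4263 nats

D(P‖Q) = Σ p·ln(p/q).
  0.264·ln(0.264/0.001) = 1.47205
  0.117·ln(0.117/0.894) = -0.23792
  0.053·ln(0.053/0.033) = 0.02511
  0.566·ln(0.566/0.072) = 1.16705
D(P‖Q) = 2.4263 nats.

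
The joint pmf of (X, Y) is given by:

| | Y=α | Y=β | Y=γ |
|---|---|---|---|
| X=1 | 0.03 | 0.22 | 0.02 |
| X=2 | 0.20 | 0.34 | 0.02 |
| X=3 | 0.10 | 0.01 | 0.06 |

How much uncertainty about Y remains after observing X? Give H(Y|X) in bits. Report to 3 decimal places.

1.081 bits

Marginals: p(X) = (0.2700, 0.5600, 0.1700), p(Y) = (0.3300, 0.5700, 0.1000).
H(Y|X) = Σ p(X) · H(Y|X=·).
  X=1: p=0.2700, H(Y|X=1) = 0.8711
  X=2: p=0.5600, H(Y|X=2) = 1.1393
  X=3: p=0.1700, H(Y|X=3) = 1.2210
Weighted sum = 1.081 bits.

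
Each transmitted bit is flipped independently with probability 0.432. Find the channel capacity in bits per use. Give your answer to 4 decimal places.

Binary symmetric channel: C = 1 − h₂(ε) where h₂ is the binary entropy function.
h₂(0.432) = −0.432·log₂0.432 − 0.568·log₂0.568 = 0.9866.
C = 1 − 0.9866 = 0.0134 bits per channel use.

0.0134 bits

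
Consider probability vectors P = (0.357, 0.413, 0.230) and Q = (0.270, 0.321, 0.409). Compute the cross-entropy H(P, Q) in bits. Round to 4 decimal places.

1.6481 bits

H(P,Q) = −Σ p·log₂ q.
  −0.357·log₂(0.270) = 0.67436
  −0.413·log₂(0.321) = 0.67705
  −0.230·log₂(0.409) = 0.29666
H(P,Q) = 1.6481 bits.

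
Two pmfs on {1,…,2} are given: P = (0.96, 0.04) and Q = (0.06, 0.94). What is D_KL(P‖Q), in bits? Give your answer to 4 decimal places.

D(P‖Q) = Σ p·log₂(p/q).
  0.96·log₂(0.96/0.06) = 3.84000
  0.04·log₂(0.04/0.94) = -0.18218
D(P‖Q) = 3.6578 bits.

3.6578 bits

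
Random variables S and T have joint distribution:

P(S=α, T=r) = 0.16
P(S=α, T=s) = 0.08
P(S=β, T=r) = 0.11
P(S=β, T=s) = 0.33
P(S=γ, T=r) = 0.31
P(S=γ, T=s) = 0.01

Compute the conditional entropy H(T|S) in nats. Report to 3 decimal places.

Marginals: p(S) = (0.2400, 0.4400, 0.3200), p(T) = (0.5800, 0.4200).
H(T|S) = Σ p(S) · H(T|S=·).
  S=α: p=0.2400, H(T|S=α) = 0.6365
  S=β: p=0.4400, H(T|S=β) = 0.5623
  S=γ: p=0.3200, H(T|S=γ) = 0.1391
Weighted sum = 0.445 nats.

0.445 nats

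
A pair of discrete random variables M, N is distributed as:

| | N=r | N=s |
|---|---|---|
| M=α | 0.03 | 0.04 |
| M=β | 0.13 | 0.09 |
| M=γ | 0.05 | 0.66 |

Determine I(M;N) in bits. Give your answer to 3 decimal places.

0.197 bits

Marginals: p(M) = (0.0700, 0.2200, 0.7100), p(N) = (0.2100, 0.7900).
I(M;N) = Σ p(x,y)·log₂[p(x,y)/(p(x)p(y))].
  (α,r): 0.03·log₂(2.0408) = 0.0309
  (α,s): 0.04·log₂(0.7233) = -0.0187
  (β,r): 0.13·log₂(2.8139) = 0.1940
  (β,s): 0.09·log₂(0.5178) = -0.0854
  (γ,r): 0.05·log₂(0.3353) = -0.0788
  (γ,s): 0.66·log₂(1.1767) = 0.1549
Sum = 0.197 bits.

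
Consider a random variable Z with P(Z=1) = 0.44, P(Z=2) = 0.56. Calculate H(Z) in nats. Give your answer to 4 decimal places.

0.6859 nats

H(Z) = −Σ p·ln p.
  −(0.44)·ln(0.44) = 0.36123
  −(0.56)·ln(0.56) = 0.32470
Sum: 0.36123 + 0.32470 = 0.6859 nats.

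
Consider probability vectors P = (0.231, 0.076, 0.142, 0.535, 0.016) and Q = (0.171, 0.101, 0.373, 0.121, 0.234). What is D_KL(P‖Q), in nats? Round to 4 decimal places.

D(P‖Q) = Σ p·ln(p/q).
  0.231·ln(0.231/0.171) = 0.06947
  0.076·ln(0.076/0.101) = -0.02161
  0.142·ln(0.142/0.373) = -0.13714
  0.535·ln(0.535/0.121) = 0.79526
  0.016·ln(0.016/0.234) = -0.04292
D(P‖Q) = 0.6631 nats.

0.6631 nats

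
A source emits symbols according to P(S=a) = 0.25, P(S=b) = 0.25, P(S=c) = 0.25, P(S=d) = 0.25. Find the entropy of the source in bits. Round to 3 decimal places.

2.000 bits

H(S) = −Σ p·log₂ p.
  −(0.25)·log₂(0.25) = 0.5000
  −(0.25)·log₂(0.25) = 0.5000
  −(0.25)·log₂(0.25) = 0.5000
  −(0.25)·log₂(0.25) = 0.5000
Sum: 0.5000 + 0.5000 + 0.5000 + 0.5000 = 2.000 bits.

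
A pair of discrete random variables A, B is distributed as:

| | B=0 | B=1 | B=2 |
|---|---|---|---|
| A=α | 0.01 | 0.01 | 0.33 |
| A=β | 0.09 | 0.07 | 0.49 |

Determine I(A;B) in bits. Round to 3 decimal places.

0.046 bits

Marginals: p(A) = (0.3500, 0.6500), p(B) = (0.1000, 0.0800, 0.8200).
I(A;B) = Σ p(x,y)·log₂[p(x,y)/(p(x)p(y))].
  (α,0): 0.01·log₂(0.2857) = -0.0181
  (α,1): 0.01·log₂(0.3571) = -0.0149
  (α,2): 0.33·log₂(1.1498) = 0.0665
  (β,0): 0.09·log₂(1.3846) = 0.0423
  (β,1): 0.07·log₂(1.3462) = 0.0300
  (β,2): 0.49·log₂(0.9193) = -0.0595
Sum = 0.046 bits.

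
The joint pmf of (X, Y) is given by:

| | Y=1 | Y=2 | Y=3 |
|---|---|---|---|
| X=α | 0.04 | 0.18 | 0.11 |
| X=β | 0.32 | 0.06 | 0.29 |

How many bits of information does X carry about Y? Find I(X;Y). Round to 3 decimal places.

Marginals: p(X) = (0.3300, 0.6700), p(Y) = (0.3600, 0.2400, 0.4000).
I(X;Y) = Σ p(x,y)·log₂[p(x,y)/(p(x)p(y))].
  (α,1): 0.04·log₂(0.3367) = -0.0628
  (α,2): 0.18·log₂(2.2727) = 0.2132
  (α,3): 0.11·log₂(0.8333) = -0.0289
  (β,1): 0.32·log₂(1.3267) = 0.1305
  (β,2): 0.06·log₂(0.3731) = -0.0853
  (β,3): 0.29·log₂(1.0821) = 0.0330
Sum = 0.200 bits.

0.200 bits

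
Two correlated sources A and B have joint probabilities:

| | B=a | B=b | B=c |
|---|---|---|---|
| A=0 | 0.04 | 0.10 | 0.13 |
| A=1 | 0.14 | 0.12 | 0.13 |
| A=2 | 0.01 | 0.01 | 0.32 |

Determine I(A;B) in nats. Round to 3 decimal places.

Marginals: p(A) = (0.2700, 0.3900, 0.3400), p(B) = (0.1900, 0.2300, 0.5800).
I(A;B) = Σ p(x,y)·ln[p(x,y)/(p(x)p(y))].
  (0,a): 0.04·ln(0.7797) = -0.0100
  (0,b): 0.10·ln(1.6103) = 0.0476
  (0,c): 0.13·ln(0.8301) = -0.0242
  (1,a): 0.14·ln(1.8893) = 0.0891
  (1,b): 0.12·ln(1.3378) = 0.0349
  (1,c): 0.13·ln(0.5747) = -0.0720
  (2,a): 0.01·ln(0.1548) = -0.0187
  (2,b): 0.01·ln(0.1279) = -0.0206
  (2,c): 0.32·ln(1.6227) = 0.1549
Sum = 0.181 nats.

0.181 nats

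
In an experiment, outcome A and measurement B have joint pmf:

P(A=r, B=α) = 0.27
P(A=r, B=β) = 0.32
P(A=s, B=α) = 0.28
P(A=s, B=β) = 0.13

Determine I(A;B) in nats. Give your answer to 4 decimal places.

Marginals: p(A) = (0.5900, 0.4100), p(B) = (0.5500, 0.4500).
I(A;B) = H(A) + H(B) − H(A,B).
H(A) = 0.6769, H(B) = 0.6881, H(A,B) = 1.3398.
I(A;B) = 0.6769 + 0.6881 − 1.3398 = 0.0252 nats.

0.0252 nats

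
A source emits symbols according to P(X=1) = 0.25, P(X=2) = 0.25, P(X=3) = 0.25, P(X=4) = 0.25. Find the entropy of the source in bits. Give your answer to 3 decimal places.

H(X) = −Σ p·log₂ p.
  −(0.25)·log₂(0.25) = 0.5000
  −(0.25)·log₂(0.25) = 0.5000
  −(0.25)·log₂(0.25) = 0.5000
  −(0.25)·log₂(0.25) = 0.5000
Sum: 0.5000 + 0.5000 + 0.5000 + 0.5000 = 2.000 bits.

2.000 bits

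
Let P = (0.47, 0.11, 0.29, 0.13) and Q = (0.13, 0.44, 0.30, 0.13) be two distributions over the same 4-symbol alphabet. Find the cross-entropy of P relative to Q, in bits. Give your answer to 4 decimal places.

2.4001 bits

H(P,Q) = −Σ p·log₂ q.
  −0.47·log₂(0.13) = 1.38341
  −0.11·log₂(0.44) = 0.13029
  −0.29·log₂(0.30) = 0.50372
  −0.13·log₂(0.13) = 0.38264
H(P,Q) = 2.4001 bits.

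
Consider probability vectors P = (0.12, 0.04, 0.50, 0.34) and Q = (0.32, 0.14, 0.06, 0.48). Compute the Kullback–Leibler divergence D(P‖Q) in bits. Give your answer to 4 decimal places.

1.1182 bits

D(P‖Q) = Σ p·log₂(p/q).
  0.12·log₂(0.12/0.32) = -0.16980
  0.04·log₂(0.04/0.14) = -0.07229
  0.50·log₂(0.50/0.06) = 1.52945
  0.34·log₂(0.34/0.48) = -0.16915
D(P‖Q) = 1.1182 bits.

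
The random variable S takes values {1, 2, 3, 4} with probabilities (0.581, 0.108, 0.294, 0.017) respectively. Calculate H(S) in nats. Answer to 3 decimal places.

0.985 nats

H(S) = −Σ p·ln p.
  −(0.581)·ln(0.581) = 0.3155
  −(0.108)·ln(0.108) = 0.2404
  −(0.294)·ln(0.294) = 0.3599
  −(0.017)·ln(0.017) = 0.0693
Sum: 0.3155 + 0.2404 + 0.3599 + 0.0693 = 0.985 nats.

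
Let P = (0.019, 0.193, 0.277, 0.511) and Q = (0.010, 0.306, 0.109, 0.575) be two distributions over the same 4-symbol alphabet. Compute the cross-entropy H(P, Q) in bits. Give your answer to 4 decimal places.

H(P,Q) = −Σ p·log₂ q.
  −0.019·log₂(0.010) = 0.12623
  −0.193·log₂(0.306) = 0.32972
  −0.277·log₂(0.109) = 0.88574
  −0.511·log₂(0.575) = 0.40797
H(P,Q) = 1.7497 bits.

1.7497 bits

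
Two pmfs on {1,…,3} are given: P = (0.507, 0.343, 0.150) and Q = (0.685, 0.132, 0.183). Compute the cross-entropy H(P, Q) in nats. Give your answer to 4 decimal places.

1.1411 nats

H(P,Q) = −Σ p·ln q.
  −0.507·ln(0.685) = 0.19182
  −0.343·ln(0.132) = 0.69456
  −0.150·ln(0.183) = 0.25474
H(P,Q) = 1.1411 nats.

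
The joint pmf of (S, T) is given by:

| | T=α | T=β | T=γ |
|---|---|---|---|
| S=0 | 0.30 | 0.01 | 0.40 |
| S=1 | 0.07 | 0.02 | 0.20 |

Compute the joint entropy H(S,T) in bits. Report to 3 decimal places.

1.962 bits

H(S,T) = −Σ p(x,y)·log₂ p(x,y) over all 6 cells.
  cell (0,α): −0.30·log₂0.30 = 0.5211
  cell (0,β): −0.01·log₂0.01 = 0.0664
  cell (0,γ): −0.40·log₂0.40 = 0.5288
  cell (1,α): −0.07·log₂0.07 = 0.2686
  cell (1,β): −0.02·log₂0.02 = 0.1129
  cell (1,γ): −0.20·log₂0.20 = 0.4644
Sum = 1.962 bits.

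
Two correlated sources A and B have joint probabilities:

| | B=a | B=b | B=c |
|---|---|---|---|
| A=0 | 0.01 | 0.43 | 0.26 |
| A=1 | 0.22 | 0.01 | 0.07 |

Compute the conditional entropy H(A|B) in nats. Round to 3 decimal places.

Marginals: p(A) = (0.7000, 0.3000), p(B) = (0.2300, 0.4400, 0.3300).
H(A|B) = Σ p(B) · H(A|B=·).
  B=a: p=0.2300, H(A|B=a) = 0.1788
  B=b: p=0.4400, H(A|B=b) = 0.1085
  B=c: p=0.3300, H(A|B=c) = 0.5168
Weighted sum = 0.259 nats.

0.259 nats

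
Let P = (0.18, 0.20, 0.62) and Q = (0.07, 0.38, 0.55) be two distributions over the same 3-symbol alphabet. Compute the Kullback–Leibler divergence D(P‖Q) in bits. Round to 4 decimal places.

0.1672 bits

D(P‖Q) = Σ p·log₂(p/q).
  0.18·log₂(0.18/0.07) = 0.24526
  0.20·log₂(0.20/0.38) = -0.18520
  0.62·log₂(0.62/0.55) = 0.10716
D(P‖Q) = 0.1672 bits.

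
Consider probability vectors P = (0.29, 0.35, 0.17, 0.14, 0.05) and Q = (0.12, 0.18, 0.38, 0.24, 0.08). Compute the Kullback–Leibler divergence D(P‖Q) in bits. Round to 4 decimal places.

D(P‖Q) = Σ p·log₂(p/q).
  0.29·log₂(0.29/0.12) = 0.36918
  0.35·log₂(0.35/0.18) = 0.33578
  0.17·log₂(0.17/0.38) = -0.19728
  0.14·log₂(0.14/0.24) = -0.10887
  0.05·log₂(0.05/0.08) = -0.03390
D(P‖Q) = 0.3649 bits.

0.3649 bits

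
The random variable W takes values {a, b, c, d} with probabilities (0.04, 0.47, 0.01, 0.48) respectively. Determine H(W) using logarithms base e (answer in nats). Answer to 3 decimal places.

0.882 nats

H(W) = −Σ p·ln p.
  −(0.04)·ln(0.04) = 0.1288
  −(0.47)·ln(0.47) = 0.3549
  −(0.01)·ln(0.01) = 0.0461
  −(0.48)·ln(0.48) = 0.3523
Sum: 0.1288 + 0.3549 + 0.0461 + 0.3523 = 0.882 nats.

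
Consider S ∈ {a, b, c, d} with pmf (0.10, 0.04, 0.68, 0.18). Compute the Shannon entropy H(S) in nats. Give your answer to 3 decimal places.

0.930 nats

H(S) = −Σ p·ln p.
  −(0.10)·ln(0.10) = 0.2303
  −(0.04)·ln(0.04) = 0.1288
  −(0.68)·ln(0.68) = 0.2623
  −(0.18)·ln(0.18) = 0.3087
Sum: 0.2303 + 0.1288 + 0.2623 + 0.3087 = 0.930 nats.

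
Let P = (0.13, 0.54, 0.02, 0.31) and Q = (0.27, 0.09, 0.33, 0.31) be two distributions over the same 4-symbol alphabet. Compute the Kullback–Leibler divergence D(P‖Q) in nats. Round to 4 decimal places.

0.8165 nats

D(P‖Q) = Σ p·ln(p/q).
  0.13·ln(0.13/0.27) = -0.09502
  0.54·ln(0.54/0.09) = 0.96755
  0.02·ln(0.02/0.33) = -0.05607
  0.31·ln(0.31/0.31) = 0.00000
D(P‖Q) = 0.8165 nats.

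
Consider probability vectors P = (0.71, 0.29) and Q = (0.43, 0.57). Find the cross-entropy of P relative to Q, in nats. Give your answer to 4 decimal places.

0.7622 nats

H(P,Q) = −Σ p·ln q.
  −0.71·ln(0.43) = 0.59922
  −0.29·ln(0.57) = 0.16301
H(P,Q) = 0.7622 nats.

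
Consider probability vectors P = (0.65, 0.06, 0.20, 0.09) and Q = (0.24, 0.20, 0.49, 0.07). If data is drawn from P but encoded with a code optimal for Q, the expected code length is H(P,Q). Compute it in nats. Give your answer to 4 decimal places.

H(P,Q) = −Σ p·ln q.
  −0.65·ln(0.24) = 0.92763
  −0.06·ln(0.20) = 0.09657
  −0.20·ln(0.49) = 0.14267
  −0.09·ln(0.07) = 0.23933
H(P,Q) = 1.4062 nats.

1.4062 nats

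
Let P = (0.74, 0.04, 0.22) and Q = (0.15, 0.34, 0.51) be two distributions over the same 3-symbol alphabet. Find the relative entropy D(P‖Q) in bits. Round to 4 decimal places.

D(P‖Q) = Σ p·log₂(p/q).
  0.74·log₂(0.74/0.15) = 1.70390
  0.04·log₂(0.04/0.34) = -0.12350
  0.22·log₂(0.22/0.51) = -0.26686
D(P‖Q) = 1.3135 bits.

1.3135 bits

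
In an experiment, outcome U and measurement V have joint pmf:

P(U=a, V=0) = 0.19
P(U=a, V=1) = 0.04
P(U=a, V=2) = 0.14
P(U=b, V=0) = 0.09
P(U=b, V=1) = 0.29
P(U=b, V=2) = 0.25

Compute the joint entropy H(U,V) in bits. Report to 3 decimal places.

H(U,V) = −Σ p(x,y)·log₂ p(x,y) over all 6 cells.
  cell (a,0): −0.19·log₂0.19 = 0.4552
  cell (a,1): −0.04·log₂0.04 = 0.1858
  cell (a,2): −0.14·log₂0.14 = 0.3971
  cell (b,0): −0.09·log₂0.09 = 0.3127
  cell (b,1): −0.29·log₂0.29 = 0.5179
  cell (b,2): −0.25·log₂0.25 = 0.5000
Sum = 2.369 bits.

2.369 bits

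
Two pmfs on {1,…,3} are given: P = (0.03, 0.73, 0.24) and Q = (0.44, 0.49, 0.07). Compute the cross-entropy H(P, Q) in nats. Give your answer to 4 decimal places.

1.1836 nats

H(P,Q) = −Σ p·ln q.
  −0.03·ln(0.44) = 0.02463
  −0.73·ln(0.49) = 0.52075
  −0.24·ln(0.07) = 0.63822
H(P,Q) = 1.1836 nats.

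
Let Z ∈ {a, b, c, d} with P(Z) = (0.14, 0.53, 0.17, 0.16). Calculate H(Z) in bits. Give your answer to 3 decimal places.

H(Z) = −Σ p·log₂ p.
  −(0.14)·log₂(0.14) = 0.3971
  −(0.53)·log₂(0.53) = 0.4854
  −(0.17)·log₂(0.17) = 0.4346
  −(0.16)·log₂(0.16) = 0.4230
Sum: 0.3971 + 0.4854 + 0.4346 + 0.4230 = 1.740 bits.

1.740 bits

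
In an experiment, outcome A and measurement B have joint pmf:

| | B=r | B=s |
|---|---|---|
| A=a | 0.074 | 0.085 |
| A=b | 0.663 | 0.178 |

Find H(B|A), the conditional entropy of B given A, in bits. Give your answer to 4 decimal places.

Marginals: p(A) = (0.1590, 0.8410), p(B) = (0.7370, 0.2630).
H(B|A) = Σ p(A) · H(B|A=·).
  A=a: p=0.1590, H(B|A=a) = 0.9965
  A=b: p=0.8410, H(B|A=b) = 0.7446
Weighted sum = 0.7847 bits.

0.7847 bits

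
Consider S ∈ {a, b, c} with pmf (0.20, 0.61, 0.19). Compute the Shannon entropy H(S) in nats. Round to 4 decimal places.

0.9389 nats

H(S) = −Σ p·ln p.
  −(0.20)·ln(0.20) = 0.32189
  −(0.61)·ln(0.61) = 0.30152
  −(0.19)·ln(0.19) = 0.31554
Sum: 0.32189 + 0.30152 + 0.31554 = 0.9389 nats.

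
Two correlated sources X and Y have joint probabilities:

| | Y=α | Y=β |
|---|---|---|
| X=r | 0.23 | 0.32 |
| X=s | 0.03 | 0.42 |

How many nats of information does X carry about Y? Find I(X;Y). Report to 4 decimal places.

0.0890 nats

Marginals: p(X) = (0.5500, 0.4500), p(Y) = (0.2600, 0.7400).
I(X;Y) = Σ p(x,y)·ln[p(x,y)/(p(x)p(y))].
  (r,α): 0.23·ln(1.6084) = 0.10930
  (r,β): 0.32·ln(0.7862) = -0.07696
  (s,α): 0.03·ln(0.2564) = -0.04083
  (s,β): 0.42·ln(1.2613) = 0.09749
Sum = 0.0890 nats.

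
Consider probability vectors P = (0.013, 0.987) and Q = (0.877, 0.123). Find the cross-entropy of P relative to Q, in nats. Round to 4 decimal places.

2.0700 nats

H(P,Q) = −Σ p·ln q.
  −0.013·ln(0.877) = 0.00171
  −0.987·ln(0.123) = 2.06833
H(P,Q) = 2.0700 nats.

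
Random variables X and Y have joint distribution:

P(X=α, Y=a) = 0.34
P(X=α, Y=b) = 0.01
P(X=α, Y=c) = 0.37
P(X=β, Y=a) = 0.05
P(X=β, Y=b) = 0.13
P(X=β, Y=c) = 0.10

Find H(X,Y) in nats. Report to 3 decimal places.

1.426 nats

H(X,Y) = −Σ p(x,y)·ln p(x,y) over all 6 cells.
  cell (α,a): −0.34·ln0.34 = 0.3668
  cell (α,b): −0.01·ln0.01 = 0.0461
  cell (α,c): −0.37·ln0.37 = 0.3679
  cell (β,a): −0.05·ln0.05 = 0.1498
  cell (β,b): −0.13·ln0.13 = 0.2652
  cell (β,c): −0.10·ln0.10 = 0.2303
Sum = 1.426 nats.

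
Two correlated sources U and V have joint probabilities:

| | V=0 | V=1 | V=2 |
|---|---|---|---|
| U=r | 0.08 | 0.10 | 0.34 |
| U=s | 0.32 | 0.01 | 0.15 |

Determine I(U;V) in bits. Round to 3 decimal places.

Marginals: p(U) = (0.5200, 0.4800), p(V) = (0.4000, 0.1100, 0.4900).
I(U;V) = H(U) + H(V) − H(U,V).
H(U) = 0.9988, H(V) = 1.3833, H(U,V) = 2.1559.
I(U;V) = 0.9988 + 1.3833 − 2.1559 = 0.226 bits.

0.226 bits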